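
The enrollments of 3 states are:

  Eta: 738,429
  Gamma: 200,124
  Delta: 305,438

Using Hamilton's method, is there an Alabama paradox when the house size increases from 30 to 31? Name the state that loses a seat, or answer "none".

At 30 seats: Eta 18, Gamma 5, Delta 7.
At 31 seats: Eta 18, Gamma 5, Delta 8.
No state's allocation decreased.

none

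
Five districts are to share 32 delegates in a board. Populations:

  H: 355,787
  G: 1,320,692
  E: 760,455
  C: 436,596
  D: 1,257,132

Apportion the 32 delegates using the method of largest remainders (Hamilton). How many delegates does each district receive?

H 3, G 10, E 6, C 3, D 10

The standard divisor is 4130662/32 ≈ 129083.188.
Standard quotas: H 2.7563, G 10.2313, E 5.8912, C 3.3823, D 9.7389.
Lower quotas: H 2, G 10, E 5, C 3, D 9 (sum 29, leaving 3 seats).
Remainders in descending order: E 0.8912, H 0.7563, D 0.7389, C 0.3823, G 0.2313.
The surplus seats go to E, H, D.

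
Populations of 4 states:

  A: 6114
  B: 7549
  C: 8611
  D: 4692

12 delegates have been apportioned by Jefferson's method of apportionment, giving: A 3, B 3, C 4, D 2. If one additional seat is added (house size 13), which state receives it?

B

Priority for the next seat is population ÷ (current seats + 1).
Priorities: A 1528.500, B 1887.250, C 1722.200, D 1564.000.
Highest priority: B.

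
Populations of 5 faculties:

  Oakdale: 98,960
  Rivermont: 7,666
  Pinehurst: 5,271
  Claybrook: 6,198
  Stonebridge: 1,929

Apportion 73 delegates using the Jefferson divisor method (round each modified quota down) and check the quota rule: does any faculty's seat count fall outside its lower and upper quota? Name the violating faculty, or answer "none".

Standard quotas: Oakdale 60.189, Rivermont 4.663, Pinehurst 3.206, Claybrook 3.770, Stonebridge 1.173.
Jefferson allocation: Oakdale 62, Rivermont 4, Pinehurst 3, Claybrook 3, Stonebridge 1.
Oakdale has quota 60.189 (lower 60, upper 61) but receives 62 — outside the quota interval.

Oakdale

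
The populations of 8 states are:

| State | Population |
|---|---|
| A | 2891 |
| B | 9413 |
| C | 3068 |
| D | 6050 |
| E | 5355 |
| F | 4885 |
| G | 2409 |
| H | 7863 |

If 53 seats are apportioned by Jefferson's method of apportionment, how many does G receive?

Standard divisor 41934/53 ≈ 791.208; standard quotas: A 3.654, B 11.897, C 3.878, D 7.647, E 6.768, F 6.174, G 3.045, H 9.938.
Rounding down gives 3, 11, 3, 7, 6, 6, 3, 9 = 48 seats, so the divisor must be adjusted.
With modified divisor 740: modified quotas A 3.907, B 12.720, C 4.146, D 8.176, E 7.236, F 6.601, G 3.255, H 10.626.
Rounding down: A 3, B 12, C 4, D 8, E 7, F 6, G 3, H 10 (total 53).
G receives 3.

3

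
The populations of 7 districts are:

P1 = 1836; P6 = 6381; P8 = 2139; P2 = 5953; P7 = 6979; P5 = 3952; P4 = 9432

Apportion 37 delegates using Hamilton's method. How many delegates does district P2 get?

The standard divisor is 36672/37 ≈ 991.135.
Standard quotas: P1 1.8524, P6 6.4381, P8 2.1581, P2 6.0062, P7 7.0414, P5 3.9873, P4 9.5164.
Lower quotas: P1 1, P6 6, P8 2, P2 6, P7 7, P5 3, P4 9 (sum 34, leaving 3 seats).
Remainders in descending order: P5 0.9873, P1 0.8524, P4 0.5164, P6 0.4381, P8 0.1581, P7 0.0414, P2 0.0062.
Largest remainders: P5, P1, P4 receive the extra seats.
P2 receives 6.

6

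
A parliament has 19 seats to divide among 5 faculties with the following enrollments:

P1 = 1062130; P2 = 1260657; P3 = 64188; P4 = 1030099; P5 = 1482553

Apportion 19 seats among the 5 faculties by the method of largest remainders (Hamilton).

The standard divisor is 4899627/19 ≈ 257875.105.
Standard quotas: P1 4.1188, P2 4.8886, P3 0.2489, P4 3.9946, P5 5.7491.
Lower quotas: P1 4, P2 4, P3 0, P4 3, P5 5 (sum 16, leaving 3 seats).
Remainders in descending order: P4 0.9946, P2 0.8886, P5 0.7491, P3 0.2489, P1 0.1188.
Largest remainders: P4, P2, P5 receive the extra seats.

P1 4; P2 5; P3 0; P4 4; P5 6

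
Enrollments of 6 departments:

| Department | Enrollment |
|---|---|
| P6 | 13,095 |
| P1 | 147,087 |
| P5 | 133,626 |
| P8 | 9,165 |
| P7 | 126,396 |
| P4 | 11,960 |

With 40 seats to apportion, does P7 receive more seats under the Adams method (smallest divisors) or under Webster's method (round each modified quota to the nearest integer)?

Webster

Adams: P6 2, P1 13, P5 12, P8 1, P7 11, P4 1.
Webster: P6 1, P1 13, P5 12, P8 1, P7 12, P4 1.
P7 gets 11 under Adams and 12 under Webster.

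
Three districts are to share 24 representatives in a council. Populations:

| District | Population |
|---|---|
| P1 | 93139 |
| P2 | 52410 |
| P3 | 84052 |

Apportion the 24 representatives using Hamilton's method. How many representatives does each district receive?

Total 229601; standard divisor 229601/24 ≈ 9566.708.
Standard quotas: P1 9.7357, P2 5.4784, P3 8.7859.
Lower quotas: P1 9, P2 5, P3 8 (sum 22, leaving 2 seats).
Remainders in descending order: P3 0.7859, P1 0.7357, P2 0.4784.
The surplus seats go to P3, P1.

P1=10, P2=5, P3=9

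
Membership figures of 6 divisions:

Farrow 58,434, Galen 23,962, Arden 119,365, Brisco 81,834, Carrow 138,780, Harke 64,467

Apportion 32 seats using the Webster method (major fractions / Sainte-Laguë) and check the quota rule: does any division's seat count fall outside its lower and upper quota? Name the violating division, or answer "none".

Standard quotas: Farrow 3.841, Galen 1.575, Arden 7.846, Brisco 5.379, Carrow 9.122, Harke 4.237.
Webster allocation: Farrow 4, Galen 2, Arden 8, Brisco 5, Carrow 9, Harke 4.
Every allocation lies between the lower and upper quota.

none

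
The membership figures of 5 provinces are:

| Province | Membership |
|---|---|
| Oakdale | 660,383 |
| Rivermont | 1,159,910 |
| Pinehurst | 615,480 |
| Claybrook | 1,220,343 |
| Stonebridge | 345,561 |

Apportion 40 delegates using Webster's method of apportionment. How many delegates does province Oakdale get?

7

Standard divisor 4001677/40 ≈ 100041.925; standard quotas: Oakdale 6.601, Rivermont 11.594, Pinehurst 6.152, Claybrook 12.198, Stonebridge 3.454.
Rounding to the nearest integer gives Oakdale 7, Rivermont 12, Pinehurst 6, Claybrook 12, Stonebridge 3 — total 40, matching the house size, so no adjustment is needed.
Oakdale receives 7.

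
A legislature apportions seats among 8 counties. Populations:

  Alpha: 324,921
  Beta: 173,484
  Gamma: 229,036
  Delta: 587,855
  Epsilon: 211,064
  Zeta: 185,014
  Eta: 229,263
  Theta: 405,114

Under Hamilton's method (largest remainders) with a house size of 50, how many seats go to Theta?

9

Standard divisor: 2345751 ÷ 50 ≈ 46915.02.
Standard quotas: Alpha 6.9257, Beta 3.6978, Gamma 4.8819, Delta 12.5302, Epsilon 4.4989, Zeta 3.9436, Eta 4.8868, Theta 8.6351.
Lower quotas: Alpha 6, Beta 3, Gamma 4, Delta 12, Epsilon 4, Zeta 3, Eta 4, Theta 8 (sum 44, leaving 6 seats).
Remainders in descending order: Zeta 0.9436, Alpha 0.9257, Eta 0.8868, Gamma 0.8819, Beta 0.6978, Theta 0.6351, Delta 0.5302, Epsilon 0.4989.
Largest remainders: Zeta, Alpha, Eta, Gamma, Beta, Theta receive the extra seats.
Theta receives 9.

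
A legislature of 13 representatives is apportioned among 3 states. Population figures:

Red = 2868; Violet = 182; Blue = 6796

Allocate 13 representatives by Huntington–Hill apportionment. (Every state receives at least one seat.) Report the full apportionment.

With divisor 814: modified quotas Red 3.523, Violet 0.224, Blue 8.349.
Geometric-mean thresholds: Red √(3·4)=3.464, Violet (min 1), Blue √(8·9)=8.485.
Each quota rounded against its threshold gives Red 4, Violet 1, Blue 8 (total 13).

Red 4, Violet 1, Blue 8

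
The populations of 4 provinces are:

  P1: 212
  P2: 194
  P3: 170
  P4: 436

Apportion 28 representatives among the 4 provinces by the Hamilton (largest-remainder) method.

P1: 6, P2: 5, P3: 5, P4: 12

The standard divisor is 1012/28 ≈ 36.143.
Standard quotas: P1 5.866, P2 5.368, P3 4.704, P4 12.063.
Lower quotas: P1 5, P2 5, P3 4, P4 12 (sum 26, leaving 2 seats).
Remainders in descending order: P1 0.866, P3 0.704, P2 0.368, P4 0.063.
The surplus seats go to P1, P3.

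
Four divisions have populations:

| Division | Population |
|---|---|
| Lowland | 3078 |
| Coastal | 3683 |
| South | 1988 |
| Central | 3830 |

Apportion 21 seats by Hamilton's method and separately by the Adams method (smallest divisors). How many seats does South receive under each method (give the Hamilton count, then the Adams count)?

Hamilton: Lowland 5, Coastal 6, South 3, Central 7.
Adams: Lowland 5, Coastal 6, South 4, Central 6.
South gets 3 under Hamilton and 4 under Adams.

3 and 4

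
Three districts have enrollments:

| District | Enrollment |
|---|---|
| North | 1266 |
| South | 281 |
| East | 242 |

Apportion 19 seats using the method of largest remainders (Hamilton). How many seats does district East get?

3

The standard divisor is 1789/19 ≈ 94.158.
Standard quotas: North 13.446, South 2.984, East 2.570.
Lower quotas: North 13, South 2, East 2 (sum 17, leaving 2 seats).
Remainders in descending order: South 0.984, East 0.570, North 0.446.
The surplus seats go to South, East.
East receives 3.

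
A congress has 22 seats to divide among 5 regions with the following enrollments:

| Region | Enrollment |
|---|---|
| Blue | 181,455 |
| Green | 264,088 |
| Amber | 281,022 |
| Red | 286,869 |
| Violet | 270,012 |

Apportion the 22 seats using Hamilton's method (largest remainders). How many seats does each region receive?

The standard divisor is 1283446/22 ≈ 58338.455.
Standard quotas: Blue 3.1104, Green 4.5268, Amber 4.8171, Red 4.9173, Violet 4.6284.
Lower quotas: Blue 3, Green 4, Amber 4, Red 4, Violet 4 (sum 19, leaving 3 seats).
Remainders in descending order: Red 0.9173, Amber 0.8171, Violet 0.6284, Green 0.5268, Blue 0.1104.
Largest remainders: Red, Amber, Violet receive the extra seats.

Blue=3; Green=4; Amber=5; Red=5; Violet=5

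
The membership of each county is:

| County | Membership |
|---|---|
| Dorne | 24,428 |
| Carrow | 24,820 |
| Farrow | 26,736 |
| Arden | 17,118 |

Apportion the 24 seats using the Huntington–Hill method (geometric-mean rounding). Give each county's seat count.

Dorne 6; Carrow 7; Farrow 7; Arden 4

With divisor 3829: modified quotas Dorne 6.380, Carrow 6.482, Farrow 6.983, Arden 4.471.
Geometric-mean thresholds: Dorne √(6·7)=6.481, Carrow √(6·7)=6.481, Farrow √(6·7)=6.481, Arden √(4·5)=4.472.
Each quota rounded against its threshold gives Dorne 6, Carrow 7, Farrow 7, Arden 4 (total 24).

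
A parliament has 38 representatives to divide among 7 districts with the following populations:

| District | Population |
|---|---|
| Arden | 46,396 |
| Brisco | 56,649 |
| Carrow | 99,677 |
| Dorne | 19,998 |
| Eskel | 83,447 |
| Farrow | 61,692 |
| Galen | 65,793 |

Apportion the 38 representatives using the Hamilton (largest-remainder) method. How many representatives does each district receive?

Total 433652; standard divisor 433652/38 ≈ 11411.895.
Standard quotas: Arden 4.0656, Brisco 4.9640, Carrow 8.7345, Dorne 1.7524, Eskel 7.3123, Farrow 5.4059, Galen 5.7653.
Lower quotas: Arden 4, Brisco 4, Carrow 8, Dorne 1, Eskel 7, Farrow 5, Galen 5 (sum 34, leaving 4 seats).
Remainders in descending order: Brisco 0.9640, Galen 0.7653, Dorne 0.7524, Carrow 0.7345, Farrow 0.4059, Eskel 0.3123, Arden 0.0656.
The surplus seats go to Brisco, Galen, Dorne, Carrow.

Arden 4; Brisco 5; Carrow 9; Dorne 2; Eskel 7; Farrow 5; Galen 6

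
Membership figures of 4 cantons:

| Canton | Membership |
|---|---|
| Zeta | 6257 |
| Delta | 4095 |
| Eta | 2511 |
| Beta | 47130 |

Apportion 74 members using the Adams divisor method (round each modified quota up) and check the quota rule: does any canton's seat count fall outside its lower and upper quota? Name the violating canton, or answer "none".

Beta

Standard quotas: Zeta 7.718, Delta 5.051, Eta 3.097, Beta 58.134.
Adams allocation: Zeta 8, Delta 5, Eta 4, Beta 57.
Beta has quota 58.134 (lower 58, upper 59) but receives 57 — outside the quota interval.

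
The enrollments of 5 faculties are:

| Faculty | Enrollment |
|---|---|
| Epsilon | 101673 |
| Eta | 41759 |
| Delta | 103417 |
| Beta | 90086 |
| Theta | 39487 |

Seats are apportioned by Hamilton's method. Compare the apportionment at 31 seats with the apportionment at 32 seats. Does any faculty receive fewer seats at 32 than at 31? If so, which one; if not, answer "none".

At 31 seats: Epsilon 8, Eta 4, Delta 9, Beta 7, Theta 3.
At 32 seats: Epsilon 9, Eta 3, Delta 9, Beta 8, Theta 3.
Eta drops from 4 to 3.

Eta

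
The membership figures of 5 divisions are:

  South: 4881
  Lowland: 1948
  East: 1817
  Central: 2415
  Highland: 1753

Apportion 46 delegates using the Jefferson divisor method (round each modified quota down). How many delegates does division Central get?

Standard divisor 12814/46 ≈ 278.565; standard quotas: South 17.522, Lowland 6.993, East 6.523, Central 8.669, Highland 6.293.
Rounding down gives 17, 6, 6, 8, 6 = 43 seats, so the divisor must be adjusted.
With modified divisor 264: modified quotas South 18.489, Lowland 7.379, East 6.883, Central 9.148, Highland 6.640.
Rounding down: South 18, Lowland 7, East 6, Central 9, Highland 6 (total 46).
Central receives 9.

9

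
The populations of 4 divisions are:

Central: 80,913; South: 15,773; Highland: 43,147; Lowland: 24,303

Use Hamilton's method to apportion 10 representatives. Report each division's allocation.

Total 164136; standard divisor 164136/10 ≈ 16413.6.
Standard quotas: Central 4.9296, South 0.9610, Highland 2.6287, Lowland 1.4807.
Lower quotas: Central 4, South 0, Highland 2, Lowland 1 (sum 7, leaving 3 seats).
Remainders in descending order: South 0.9610, Central 0.9296, Highland 0.6287, Lowland 0.4807.
Largest remainders: South, Central, Highland receive the extra seats.

Central 5, South 1, Highland 3, Lowland 1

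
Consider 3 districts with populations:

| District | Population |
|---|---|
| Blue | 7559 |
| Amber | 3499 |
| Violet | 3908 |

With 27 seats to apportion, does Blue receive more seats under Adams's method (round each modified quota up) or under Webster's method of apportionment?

Adams: Blue 13, Amber 7, Violet 7.
Webster: Blue 14, Amber 6, Violet 7.
Blue gets 13 under Adams and 14 under Webster.

Webster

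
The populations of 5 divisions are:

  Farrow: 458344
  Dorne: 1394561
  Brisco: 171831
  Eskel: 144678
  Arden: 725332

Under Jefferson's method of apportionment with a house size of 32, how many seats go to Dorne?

16

Standard divisor 2894746/32 ≈ 90460.812; standard quotas: Farrow 5.067, Dorne 15.416, Brisco 1.900, Eskel 1.599, Arden 8.018.
Rounding down gives 5, 15, 1, 1, 8 = 30 seats, so the divisor must be adjusted.
With modified divisor 84000: modified quotas Farrow 5.456, Dorne 16.602, Brisco 2.046, Eskel 1.722, Arden 8.635.
Rounding down: Farrow 5, Dorne 16, Brisco 2, Eskel 1, Arden 8 (total 32).
Dorne receives 16.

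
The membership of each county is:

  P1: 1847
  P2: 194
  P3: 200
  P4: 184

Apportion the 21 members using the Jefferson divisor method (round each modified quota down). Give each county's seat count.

Standard divisor 2425/21 ≈ 115.476; standard quotas: P1 15.995, P2 1.680, P3 1.732, P4 1.593.
Rounding down gives 15, 1, 1, 1 = 18 seats, so the divisor must be adjusted.
With modified divisor 101.3: modified quotas P1 18.233, P2 1.915, P3 1.974, P4 1.816.
Rounding down: P1 18, P2 1, P3 1, P4 1 (total 21).

P1 18, P2 1, P3 1, P4 1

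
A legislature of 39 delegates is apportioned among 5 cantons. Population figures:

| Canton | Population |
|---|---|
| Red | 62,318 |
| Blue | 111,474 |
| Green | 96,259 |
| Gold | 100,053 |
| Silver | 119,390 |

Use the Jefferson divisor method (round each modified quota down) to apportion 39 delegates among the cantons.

Standard divisor 489494/39 ≈ 12551.128; standard quotas: Red 4.965, Blue 8.882, Green 7.669, Gold 7.972, Silver 9.512.
Rounding down gives 4, 8, 7, 7, 9 = 35 seats, so the divisor must be adjusted.
With modified divisor 12000: modified quotas Red 5.193, Blue 9.290, Green 8.022, Gold 8.338, Silver 9.949.
Rounding down: Red 5, Blue 9, Green 8, Gold 8, Silver 9 (total 39).

Red: 5; Blue: 9; Green: 8; Gold: 8; Silver: 9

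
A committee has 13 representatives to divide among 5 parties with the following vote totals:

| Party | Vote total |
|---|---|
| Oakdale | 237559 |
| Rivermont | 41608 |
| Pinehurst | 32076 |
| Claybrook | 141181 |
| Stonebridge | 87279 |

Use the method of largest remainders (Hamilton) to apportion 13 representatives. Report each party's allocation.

Standard divisor: 539703 ÷ 13 ≈ 41515.615.
Standard quotas: Oakdale 5.7222, Rivermont 1.0022, Pinehurst 0.7726, Claybrook 3.4007, Stonebridge 2.1023.
Lower quotas: Oakdale 5, Rivermont 1, Pinehurst 0, Claybrook 3, Stonebridge 2 (sum 11, leaving 2 seats).
Remainders in descending order: Pinehurst 0.7726, Oakdale 0.7222, Claybrook 0.4007, Stonebridge 0.1023, Rivermont 0.0022.
The surplus seats go to Pinehurst, Oakdale.

Oakdale: 6, Rivermont: 1, Pinehurst: 1, Claybrook: 3, Stonebridge: 2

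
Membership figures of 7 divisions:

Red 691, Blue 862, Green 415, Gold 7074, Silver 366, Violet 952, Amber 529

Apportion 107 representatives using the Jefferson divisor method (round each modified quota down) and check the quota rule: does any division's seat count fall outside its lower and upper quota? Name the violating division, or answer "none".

Standard quotas: Red 6.790, Blue 8.470, Green 4.078, Gold 69.512, Silver 3.596, Violet 9.355, Amber 5.198.
Jefferson allocation: Red 7, Blue 8, Green 4, Gold 71, Silver 3, Violet 9, Amber 5.
Gold has quota 69.512 (lower 69, upper 70) but receives 71 — outside the quota interval.

Gold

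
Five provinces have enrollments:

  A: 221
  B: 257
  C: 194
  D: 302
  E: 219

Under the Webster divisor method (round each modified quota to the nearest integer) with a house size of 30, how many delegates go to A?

6

Standard divisor 1193/30 ≈ 39.767; standard quotas: A 5.557, B 6.463, C 4.878, D 7.594, E 5.507.
Rounding to the nearest integer gives 6, 6, 5, 8, 6 = 31 seats, so the divisor must be adjusted.
With modified divisor 40: modified quotas A 5.525, B 6.425, C 4.850, D 7.550, E 5.475.
Rounding to the nearest integer: A 6, B 6, C 5, D 8, E 5 (total 30).
A receives 6.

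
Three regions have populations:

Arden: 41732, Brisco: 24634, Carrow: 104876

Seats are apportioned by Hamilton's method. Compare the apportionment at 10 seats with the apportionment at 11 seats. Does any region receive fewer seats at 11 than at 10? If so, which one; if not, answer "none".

At 10 seats: Arden 2, Brisco 2, Carrow 6.
At 11 seats: Arden 3, Brisco 1, Carrow 7.
Brisco drops from 2 to 1.

Brisco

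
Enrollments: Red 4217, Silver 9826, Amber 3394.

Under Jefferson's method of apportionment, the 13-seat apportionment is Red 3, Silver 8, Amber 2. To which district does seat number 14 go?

Amber

Priority for the next seat is population ÷ (current seats + 1).
Priorities: Red 1054.250, Silver 1091.778, Amber 1131.333.
Highest priority: Amber.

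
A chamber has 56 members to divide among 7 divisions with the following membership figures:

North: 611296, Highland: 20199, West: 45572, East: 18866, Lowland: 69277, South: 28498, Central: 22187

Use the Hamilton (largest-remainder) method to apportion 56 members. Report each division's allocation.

Total 815895; standard divisor 815895/56 ≈ 14569.554.
Standard quotas: North 41.9571, Highland 1.3864, West 3.1279, East 1.2949, Lowland 4.7549, South 1.9560, Central 1.5228.
Lower quotas: North 41, Highland 1, West 3, East 1, Lowland 4, South 1, Central 1 (sum 52, leaving 4 seats).
Remainders in descending order: North 0.9571, South 0.9560, Lowland 0.7549, Central 0.5228, Highland 0.3864, East 0.2949, West 0.1279.
The surplus seats go to North, South, Lowland, Central.

North 42; Highland 1; West 3; East 1; Lowland 5; South 2; Central 2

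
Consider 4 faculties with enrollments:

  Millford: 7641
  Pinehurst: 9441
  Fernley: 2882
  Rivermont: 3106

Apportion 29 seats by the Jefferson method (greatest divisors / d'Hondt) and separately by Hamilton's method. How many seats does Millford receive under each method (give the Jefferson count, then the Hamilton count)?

Jefferson: Millford 10, Pinehurst 12, Fernley 3, Rivermont 4.
Hamilton: Millford 9, Pinehurst 12, Fernley 4, Rivermont 4.
Millford gets 10 under Jefferson and 9 under Hamilton.

10 and 9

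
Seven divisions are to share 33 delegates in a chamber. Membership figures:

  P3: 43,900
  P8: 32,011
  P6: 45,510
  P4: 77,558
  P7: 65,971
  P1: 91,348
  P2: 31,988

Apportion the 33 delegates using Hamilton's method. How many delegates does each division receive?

P3 4, P8 3, P6 4, P4 6, P7 5, P1 8, P2 3

Total 388286; standard divisor 388286/33 ≈ 11766.242.
Standard quotas: P3 3.7310, P8 2.7206, P6 3.8678, P4 6.5916, P7 5.6068, P1 7.7636, P2 2.7186.
Lower quotas: P3 3, P8 2, P6 3, P4 6, P7 5, P1 7, P2 2 (sum 28, leaving 5 seats).
Remainders in descending order: P6 0.8678, P1 0.7636, P3 0.7310, P8 0.7206, P2 0.7186, P7 0.6068, P4 0.5916.
The surplus seats go to P6, P1, P3, P8, P2.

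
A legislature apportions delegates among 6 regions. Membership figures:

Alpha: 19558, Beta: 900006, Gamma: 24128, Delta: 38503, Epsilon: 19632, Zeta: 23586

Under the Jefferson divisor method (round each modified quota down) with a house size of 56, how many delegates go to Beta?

50

Standard divisor 1025413/56 ≈ 18310.946; standard quotas: Alpha 1.068, Beta 49.151, Gamma 1.318, Delta 2.103, Epsilon 1.072, Zeta 1.288.
Rounding down gives 1, 49, 1, 2, 1, 1 = 55 seats, so the divisor must be adjusted.
With modified divisor 17800: modified quotas Alpha 1.099, Beta 50.562, Gamma 1.356, Delta 2.163, Epsilon 1.103, Zeta 1.325.
Rounding down: Alpha 1, Beta 50, Gamma 1, Delta 2, Epsilon 1, Zeta 1 (total 56).
Beta receives 50.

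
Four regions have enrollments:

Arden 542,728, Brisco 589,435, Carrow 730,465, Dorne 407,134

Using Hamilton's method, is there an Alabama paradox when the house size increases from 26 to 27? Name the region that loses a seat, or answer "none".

none

At 26 seats: Arden 6, Brisco 7, Carrow 8, Dorne 5.
At 27 seats: Arden 6, Brisco 7, Carrow 9, Dorne 5.
No region's allocation decreased.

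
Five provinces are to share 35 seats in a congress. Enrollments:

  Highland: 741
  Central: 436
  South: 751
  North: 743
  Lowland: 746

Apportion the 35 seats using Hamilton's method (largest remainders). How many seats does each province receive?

Standard divisor: 3417 ÷ 35 ≈ 97.629.
Standard quotas: Highland 7.590, Central 4.466, South 7.692, North 7.610, Lowland 7.641.
Lower quotas: Highland 7, Central 4, South 7, North 7, Lowland 7 (sum 32, leaving 3 seats).
Remainders in descending order: South 0.692, Lowland 0.641, North 0.610, Highland 0.590, Central 0.466.
Largest remainders: South, Lowland, North receive the extra seats.

Highland=7, Central=4, South=8, North=8, Lowland=8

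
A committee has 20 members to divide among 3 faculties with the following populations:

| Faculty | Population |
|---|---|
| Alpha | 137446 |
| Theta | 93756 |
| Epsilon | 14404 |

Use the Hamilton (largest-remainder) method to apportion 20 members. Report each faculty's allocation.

Alpha=11, Theta=8, Epsilon=1

Standard divisor: 245606 ÷ 20 ≈ 12280.3.
Standard quotas: Alpha 11.1924, Theta 7.6347, Epsilon 1.1729.
Lower quotas: Alpha 11, Theta 7, Epsilon 1 (sum 19, leaving 1 seat).
Remainders in descending order: Theta 0.6347, Alpha 0.1924, Epsilon 0.1729.
Largest remainder: Theta receives the extra seat.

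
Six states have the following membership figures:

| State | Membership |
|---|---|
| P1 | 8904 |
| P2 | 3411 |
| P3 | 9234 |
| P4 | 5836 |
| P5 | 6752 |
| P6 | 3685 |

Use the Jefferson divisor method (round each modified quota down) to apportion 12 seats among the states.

Standard divisor 37822/12 ≈ 3151.833; standard quotas: P1 2.825, P2 1.082, P3 2.930, P4 1.852, P5 2.142, P6 1.169.
Rounding down gives 2, 1, 2, 1, 2, 1 = 9 seats, so the divisor must be adjusted.
With modified divisor 2600: modified quotas P1 3.425, P2 1.312, P3 3.552, P4 2.245, P5 2.597, P6 1.417.
Rounding down: P1 3, P2 1, P3 3, P4 2, P5 2, P6 1 (total 12).

P1 3; P2 1; P3 3; P4 2; P5 2; P6 1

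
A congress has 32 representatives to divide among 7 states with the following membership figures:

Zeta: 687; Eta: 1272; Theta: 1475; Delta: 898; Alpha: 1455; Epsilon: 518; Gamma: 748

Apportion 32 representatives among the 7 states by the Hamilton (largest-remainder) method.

Zeta: 3, Eta: 6, Theta: 7, Delta: 4, Alpha: 7, Epsilon: 2, Gamma: 3

The standard divisor is 7053/32 ≈ 220.406.
Standard quotas: Zeta 3.117, Eta 5.771, Theta 6.692, Delta 4.074, Alpha 6.601, Epsilon 2.350, Gamma 3.394.
Lower quotas: Zeta 3, Eta 5, Theta 6, Delta 4, Alpha 6, Epsilon 2, Gamma 3 (sum 29, leaving 3 seats).
Remainders in descending order: Eta 0.771, Theta 0.692, Alpha 0.601, Gamma 0.394, Epsilon 0.350, Zeta 0.117, Delta 0.074.
Largest remainders: Eta, Theta, Alpha receive the extra seats.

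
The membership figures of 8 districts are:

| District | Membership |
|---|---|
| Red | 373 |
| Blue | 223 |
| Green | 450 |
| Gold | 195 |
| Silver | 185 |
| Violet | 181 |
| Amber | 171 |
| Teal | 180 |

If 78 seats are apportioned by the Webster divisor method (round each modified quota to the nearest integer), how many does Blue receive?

9

Standard divisor 1958/78 ≈ 25.103; standard quotas: Red 14.859, Blue 8.884, Green 17.926, Gold 7.768, Silver 7.370, Violet 7.210, Amber 6.812, Teal 7.171.
Rounding to the nearest integer gives Red 15, Blue 9, Green 18, Gold 8, Silver 7, Violet 7, Amber 7, Teal 7 — total 78, matching the house size, so no adjustment is needed.
Blue receives 9.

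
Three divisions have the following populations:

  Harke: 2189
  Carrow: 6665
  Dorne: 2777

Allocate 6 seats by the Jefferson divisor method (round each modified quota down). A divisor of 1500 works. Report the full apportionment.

With modified divisor 1500: modified quotas Harke 1.459, Carrow 4.443, Dorne 1.851.
Rounding down: Harke 1, Carrow 4, Dorne 1 (total 6).

Harke 1; Carrow 4; Dorne 1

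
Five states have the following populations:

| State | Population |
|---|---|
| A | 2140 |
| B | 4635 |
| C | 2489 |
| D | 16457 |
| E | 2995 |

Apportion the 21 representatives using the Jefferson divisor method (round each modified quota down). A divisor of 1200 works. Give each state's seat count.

With modified divisor 1200: modified quotas A 1.783, B 3.862, C 2.074, D 13.714, E 2.496.
Rounding down: A 1, B 3, C 2, D 13, E 2 (total 21).

A: 1, B: 3, C: 2, D: 13, E: 2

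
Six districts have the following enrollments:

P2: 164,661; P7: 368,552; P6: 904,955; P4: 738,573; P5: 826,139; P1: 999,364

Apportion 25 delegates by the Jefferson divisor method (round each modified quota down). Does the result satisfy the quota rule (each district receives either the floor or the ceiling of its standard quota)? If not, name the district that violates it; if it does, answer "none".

none

Standard quotas: P2 1.029, P7 2.302, P6 5.653, P4 4.613, P5 5.160, P1 6.243.
Jefferson allocation: P2 1, P7 2, P6 6, P4 5, P5 5, P1 6.
Every allocation lies between the lower and upper quota.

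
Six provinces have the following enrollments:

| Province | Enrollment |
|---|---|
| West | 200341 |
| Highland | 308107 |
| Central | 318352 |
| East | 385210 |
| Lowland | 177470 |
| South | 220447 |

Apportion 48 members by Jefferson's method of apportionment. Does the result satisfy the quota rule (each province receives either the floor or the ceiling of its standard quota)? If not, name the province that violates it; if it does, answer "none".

none

Standard quotas: West 5.973, Highland 9.186, Central 9.492, East 11.485, Lowland 5.291, South 6.573.
Jefferson allocation: West 6, Highland 9, Central 10, East 12, Lowland 5, South 6.
Every allocation lies between the lower and upper quota.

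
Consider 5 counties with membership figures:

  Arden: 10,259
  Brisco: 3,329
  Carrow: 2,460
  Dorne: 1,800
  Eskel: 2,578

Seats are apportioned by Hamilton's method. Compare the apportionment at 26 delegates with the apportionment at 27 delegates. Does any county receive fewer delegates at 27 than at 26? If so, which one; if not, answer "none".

At 26 seats: Arden 13, Brisco 4, Carrow 3, Dorne 3, Eskel 3.
At 27 seats: Arden 14, Brisco 4, Carrow 3, Dorne 2, Eskel 4.
Dorne drops from 3 to 2.

Dorne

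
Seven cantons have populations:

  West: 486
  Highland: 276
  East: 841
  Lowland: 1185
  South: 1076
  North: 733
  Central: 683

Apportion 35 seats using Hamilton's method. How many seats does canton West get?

3

Standard divisor: 5280 ÷ 35 ≈ 150.857.
Standard quotas: West 3.222, Highland 1.830, East 5.575, Lowland 7.855, South 7.133, North 4.859, Central 4.527.
Lower quotas: West 3, Highland 1, East 5, Lowland 7, South 7, North 4, Central 4 (sum 31, leaving 4 seats).
Remainders in descending order: North 0.859, Lowland 0.855, Highland 0.830, East 0.575, Central 0.527, West 0.222, South 0.133.
Largest remainders: North, Lowland, Highland, East receive the extra seats.
West receives 3.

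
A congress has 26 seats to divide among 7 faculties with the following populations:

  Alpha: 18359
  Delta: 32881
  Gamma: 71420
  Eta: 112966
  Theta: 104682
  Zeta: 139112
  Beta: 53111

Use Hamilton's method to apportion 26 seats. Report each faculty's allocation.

Alpha=1, Delta=2, Gamma=3, Eta=5, Theta=5, Zeta=7, Beta=3

Total 532531; standard divisor 532531/26 ≈ 20481.962.
Standard quotas: Alpha 0.8963, Delta 1.6054, Gamma 3.4870, Eta 5.5154, Theta 5.1109, Zeta 6.7919, Beta 2.5931.
Lower quotas: Alpha 0, Delta 1, Gamma 3, Eta 5, Theta 5, Zeta 6, Beta 2 (sum 22, leaving 4 seats).
Remainders in descending order: Alpha 0.8963, Zeta 0.7919, Delta 0.6054, Beta 0.5931, Eta 0.5154, Gamma 0.4870, Theta 0.1109.
Largest remainders: Alpha, Zeta, Delta, Beta receive the extra seats.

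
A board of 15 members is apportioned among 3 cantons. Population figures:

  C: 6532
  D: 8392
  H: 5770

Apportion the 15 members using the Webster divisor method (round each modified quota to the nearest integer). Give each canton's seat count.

Standard divisor 20694/15 ≈ 1379.6; standard quotas: C 4.735, D 6.083, H 4.182.
Rounding to the nearest integer gives C 5, D 6, H 4 — total 15, matching the house size, so no adjustment is needed.

C 5; D 6; H 4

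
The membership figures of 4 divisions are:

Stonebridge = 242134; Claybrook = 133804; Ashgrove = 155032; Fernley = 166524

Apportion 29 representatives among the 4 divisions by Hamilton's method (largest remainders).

Total 697494; standard divisor 697494/29 ≈ 24051.517.
Standard quotas: Stonebridge 10.0673, Claybrook 5.5632, Ashgrove 6.4458, Fernley 6.9236.
Lower quotas: Stonebridge 10, Claybrook 5, Ashgrove 6, Fernley 6 (sum 27, leaving 2 seats).
Remainders in descending order: Fernley 0.9236, Claybrook 0.5632, Ashgrove 0.4458, Stonebridge 0.0673.
The surplus seats go to Fernley, Claybrook.

Stonebridge: 10; Claybrook: 6; Ashgrove: 6; Fernley: 7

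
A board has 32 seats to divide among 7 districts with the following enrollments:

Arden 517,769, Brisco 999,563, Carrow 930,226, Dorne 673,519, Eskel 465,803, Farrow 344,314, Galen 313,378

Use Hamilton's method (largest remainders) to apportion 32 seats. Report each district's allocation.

Total 4244572; standard divisor 4244572/32 ≈ 132642.875.
Standard quotas: Arden 3.9035, Brisco 7.5357, Carrow 7.0130, Dorne 5.0777, Eskel 3.5117, Farrow 2.5958, Galen 2.3626.
Lower quotas: Arden 3, Brisco 7, Carrow 7, Dorne 5, Eskel 3, Farrow 2, Galen 2 (sum 29, leaving 3 seats).
Remainders in descending order: Arden 0.9035, Farrow 0.5958, Brisco 0.5357, Eskel 0.5117, Galen 0.3626, Dorne 0.0777, Carrow 0.0130.
Largest remainders: Arden, Farrow, Brisco receive the extra seats.

Arden: 4; Brisco: 8; Carrow: 7; Dorne: 5; Eskel: 3; Farrow: 3; Galen: 2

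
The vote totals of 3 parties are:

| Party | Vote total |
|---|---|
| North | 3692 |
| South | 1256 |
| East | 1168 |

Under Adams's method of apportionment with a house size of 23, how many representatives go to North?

Standard divisor 6116/23 ≈ 265.913; standard quotas: North 13.884, South 4.723, East 4.392.
Rounding up gives 14, 5, 5 = 24 seats, so the divisor must be adjusted.
With modified divisor 290: modified quotas North 12.731, South 4.331, East 4.028.
Rounding up: North 13, South 5, East 5 (total 23).
North receives 13.

13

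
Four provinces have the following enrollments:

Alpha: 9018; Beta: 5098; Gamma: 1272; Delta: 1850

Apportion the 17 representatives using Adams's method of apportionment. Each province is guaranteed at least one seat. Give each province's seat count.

Alpha: 8, Beta: 5, Gamma: 2, Delta: 2

Standard divisor 17238/17 ≈ 1014; standard quotas: Alpha 8.893, Beta 5.028, Gamma 1.254, Delta 1.824.
Rounding up gives 9, 6, 2, 2 = 19 seats, so the divisor must be adjusted.
With modified divisor 1200: modified quotas Alpha 7.515, Beta 4.248, Gamma 1.060, Delta 1.542.
Rounding up: Alpha 8, Beta 5, Gamma 2, Delta 2 (total 17).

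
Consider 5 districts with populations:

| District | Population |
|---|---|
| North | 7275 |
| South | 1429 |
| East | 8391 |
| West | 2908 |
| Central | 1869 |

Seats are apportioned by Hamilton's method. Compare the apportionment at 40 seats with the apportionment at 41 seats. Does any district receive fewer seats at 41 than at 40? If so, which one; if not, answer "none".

Central

At 40 seats: North 13, South 3, East 15, West 5, Central 4.
At 41 seats: North 14, South 3, East 16, West 5, Central 3.
Central drops from 4 to 3.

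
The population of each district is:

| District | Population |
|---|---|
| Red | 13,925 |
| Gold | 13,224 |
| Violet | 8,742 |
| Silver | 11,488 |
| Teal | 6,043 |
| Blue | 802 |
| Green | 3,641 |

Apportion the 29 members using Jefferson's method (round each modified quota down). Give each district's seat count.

Red 7, Gold 7, Violet 4, Silver 6, Teal 3, Blue 0, Green 2

Standard divisor 57865/29 ≈ 1995.345; standard quotas: Red 6.979, Gold 6.627, Violet 4.381, Silver 5.757, Teal 3.029, Blue 0.402, Green 1.825.
Rounding down gives 6, 6, 4, 5, 3, 0, 1 = 25 seats, so the divisor must be adjusted.
With modified divisor 1800: modified quotas Red 7.736, Gold 7.347, Violet 4.857, Silver 6.382, Teal 3.357, Blue 0.446, Green 2.023.
Rounding down: Red 7, Gold 7, Violet 4, Silver 6, Teal 3, Blue 0, Green 2 (total 29).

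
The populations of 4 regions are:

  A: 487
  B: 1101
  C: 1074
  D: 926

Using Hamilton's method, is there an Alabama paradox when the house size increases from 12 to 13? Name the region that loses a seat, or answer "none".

none

At 12 seats: A 2, B 4, C 3, D 3.
At 13 seats: A 2, B 4, C 4, D 3.
No region's allocation decreased.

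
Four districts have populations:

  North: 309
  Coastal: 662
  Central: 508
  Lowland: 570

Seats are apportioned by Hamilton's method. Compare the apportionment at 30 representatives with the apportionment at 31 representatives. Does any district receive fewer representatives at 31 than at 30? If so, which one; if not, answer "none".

none

At 30 seats: North 5, Coastal 10, Central 7, Lowland 8.
At 31 seats: North 5, Coastal 10, Central 8, Lowland 8.
No district's allocation decreased.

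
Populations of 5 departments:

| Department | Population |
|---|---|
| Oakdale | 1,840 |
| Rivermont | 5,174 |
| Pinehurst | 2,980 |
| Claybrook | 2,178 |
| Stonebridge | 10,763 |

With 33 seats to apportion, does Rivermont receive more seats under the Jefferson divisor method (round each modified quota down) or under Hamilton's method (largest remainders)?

Jefferson

Jefferson: Oakdale 2, Rivermont 8, Pinehurst 4, Claybrook 3, Stonebridge 16.
Hamilton: Oakdale 3, Rivermont 7, Pinehurst 4, Claybrook 3, Stonebridge 16.
Rivermont gets 8 under Jefferson and 7 under Hamilton.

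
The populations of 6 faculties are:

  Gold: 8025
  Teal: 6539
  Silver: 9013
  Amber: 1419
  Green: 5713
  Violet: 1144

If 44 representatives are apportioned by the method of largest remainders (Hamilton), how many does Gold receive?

11

The standard divisor is 31853/44 ≈ 723.932.
Standard quotas: Gold 11.0853, Teal 9.0326, Silver 12.4501, Amber 1.9601, Green 7.8916, Violet 1.5803.
Lower quotas: Gold 11, Teal 9, Silver 12, Amber 1, Green 7, Violet 1 (sum 41, leaving 3 seats).
Remainders in descending order: Amber 0.9601, Green 0.8916, Violet 0.5803, Silver 0.4501, Gold 0.0853, Teal 0.0326.
Largest remainders: Amber, Green, Violet receive the extra seats.
Gold receives 11.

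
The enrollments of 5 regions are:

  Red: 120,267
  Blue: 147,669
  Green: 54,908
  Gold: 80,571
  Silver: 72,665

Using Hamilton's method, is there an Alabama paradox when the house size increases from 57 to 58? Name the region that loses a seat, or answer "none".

At 57 seats: Red 14, Blue 18, Green 6, Gold 10, Silver 9.
At 58 seats: Red 14, Blue 18, Green 7, Gold 10, Silver 9.
No region's allocation decreased.

none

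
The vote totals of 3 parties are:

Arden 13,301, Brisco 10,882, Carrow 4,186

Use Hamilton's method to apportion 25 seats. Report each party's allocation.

Total 28369; standard divisor 28369/25 ≈ 1134.76.
Standard quotas: Arden 11.7214, Brisco 9.5897, Carrow 3.6889.
Lower quotas: Arden 11, Brisco 9, Carrow 3 (sum 23, leaving 2 seats).
Remainders in descending order: Arden 0.7214, Carrow 0.6889, Brisco 0.5897.
The surplus seats go to Arden, Carrow.

Arden: 12, Brisco: 9, Carrow: 4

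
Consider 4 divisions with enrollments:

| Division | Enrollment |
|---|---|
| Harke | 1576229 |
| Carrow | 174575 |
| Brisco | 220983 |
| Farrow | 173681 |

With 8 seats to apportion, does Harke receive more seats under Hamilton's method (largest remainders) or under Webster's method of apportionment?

Hamilton: Harke 6, Carrow 1, Brisco 1, Farrow 0.
Webster: Harke 5, Carrow 1, Brisco 1, Farrow 1.
Harke gets 6 under Hamilton and 5 under Webster.

Hamilton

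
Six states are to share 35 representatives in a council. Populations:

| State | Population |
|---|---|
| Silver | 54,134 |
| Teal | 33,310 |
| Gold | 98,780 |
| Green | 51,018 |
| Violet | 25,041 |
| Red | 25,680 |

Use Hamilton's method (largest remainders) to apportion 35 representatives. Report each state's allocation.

Total 287963; standard divisor 287963/35 ≈ 8227.514.
Standard quotas: Silver 6.5796, Teal 4.0486, Gold 12.0061, Green 6.2009, Violet 3.0436, Red 3.1212.
Lower quotas: Silver 6, Teal 4, Gold 12, Green 6, Violet 3, Red 3 (sum 34, leaving 1 seat).
Remainders in descending order: Silver 0.5796, Green 0.2009, Red 0.1212, Teal 0.0486, Violet 0.0436, Gold 0.0061.
Largest remainder: Silver receives the extra seat.

Silver 7, Teal 4, Gold 12, Green 6, Violet 3, Red 3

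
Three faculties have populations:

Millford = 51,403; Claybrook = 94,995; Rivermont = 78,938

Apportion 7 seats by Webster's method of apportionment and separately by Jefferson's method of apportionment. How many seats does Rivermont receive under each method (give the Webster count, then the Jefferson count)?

Webster: Millford 2, Claybrook 3, Rivermont 2.
Jefferson: Millford 1, Claybrook 3, Rivermont 3.
Rivermont gets 2 under Webster and 3 under Jefferson.

2 and 3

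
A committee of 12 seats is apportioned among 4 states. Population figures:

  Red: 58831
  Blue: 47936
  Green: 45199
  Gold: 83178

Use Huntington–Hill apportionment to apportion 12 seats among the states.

With divisor 19084: modified quotas Red 3.083, Blue 2.512, Green 2.368, Gold 4.359.
Geometric-mean thresholds: Red √(3·4)=3.464, Blue √(2·3)=2.449, Green √(2·3)=2.449, Gold √(4·5)=4.472.
Each quota rounded against its threshold gives Red 3, Blue 3, Green 2, Gold 4 (total 12).

Red: 3, Blue: 3, Green: 2, Gold: 4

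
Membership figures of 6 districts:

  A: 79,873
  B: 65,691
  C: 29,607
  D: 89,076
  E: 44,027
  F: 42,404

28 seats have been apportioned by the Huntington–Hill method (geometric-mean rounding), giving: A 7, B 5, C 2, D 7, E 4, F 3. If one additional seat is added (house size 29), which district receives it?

F

Priority for the next seat is population ÷ (√(s·(s+1))).
Priorities: A 10673.479, B 11993.481, C 12087.007, D 11903.281, E 9844.736, F 12240.980.
Highest priority: F.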